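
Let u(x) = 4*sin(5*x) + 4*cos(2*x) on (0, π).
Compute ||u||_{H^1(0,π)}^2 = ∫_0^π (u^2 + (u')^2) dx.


||u||_{H^1(0,π)}^2 = 1600/21 + 248*π

u'(x) = -8*sin(2*x) + 20*cos(5*x).
Expand u² and (u')² and integrate term by term on (0, π), using: for integers n ≥ 1, ∫_0^π sin²(nx) dx = ∫_0^π cos²(nx) dx = π/2; for n ≠ n', ∫_0^π sin(nx)sin(n'x) dx = ∫_0^π cos(nx)cos(n'x) dx = 0; and by product-to-sum, ∫_0^π sin(nx)cos(n'x) dx = ½∫_0^π [sin((n+n')x) + sin((n−n')x)] dx, which is 0 when n+n' is even and 2n/(n²−n'²) when n+n' is odd (it need not vanish on (0, π)).
  u² squared terms: (4)²·∫cos(2x)² dx = 16·π/2 = 8*π;  (4)²·∫sin(5x)² dx = 16·π/2 = 8*π.
  u² cross terms: 2·(4)·(4)·∫cos(2x)·sin(5x) dx = 32·(10/21) = 320/21.
  So ∫_0^π u² dx = 8*π + 8*π + 320/21 = 320/21 + 16*π.
  (u')² squared terms: (-8)²·∫sin(2x)² dx = 64·π/2 = 32*π;  (20)²·∫cos(5x)² dx = 400·π/2 = 200*π.
  (u')² cross terms: 2·(-8)·(20)·∫sin(2x)·cos(5x) dx = -320·(-4/21) = 1280/21.
  So ∫_0^π (u')² dx = 32*π + 200*π + 1280/21 = 1280/21 + 232*π.
||u||_{H^1}^2 = (320/21 + 16*π) + (1280/21 + 232*π) = 1600/21 + 248*π.


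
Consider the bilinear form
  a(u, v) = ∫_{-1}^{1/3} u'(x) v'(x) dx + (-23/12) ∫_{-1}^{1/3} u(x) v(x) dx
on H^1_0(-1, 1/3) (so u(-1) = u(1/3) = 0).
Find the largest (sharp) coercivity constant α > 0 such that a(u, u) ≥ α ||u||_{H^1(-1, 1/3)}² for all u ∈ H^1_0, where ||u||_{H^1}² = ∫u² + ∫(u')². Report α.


α = (-92 + 27*π^2)/(3*(16 + 9*π^2))

Coercivity of a(·,·) on H^1_0(-1, 1/3) means a(u, u) ≥ α ||u||_{H^1}² for every u ∈ H^1_0.
The interval has length L = 4/3, and Poincaré/coercivity depend only on L. Here a(u, u) = ∫(u')² + (-23/12)·∫u².
Here c = -23/12 < 0 with |c| < (π/L)² = 9*π^2/16, so coercivity still holds. The condition a(u,u) ≥ α||u||_{H^1}² reads (1−α)∫(u')² ≥ (α−c)∫u². Any admissible α is ≤ 1 (rapidly oscillating u have ∫u²/∫(u')² → 0), and α = 1 would force 0 ≥ (1−c)∫u², impossible since c < 1; so 1−α > 0. By the sharp Poincaré inequality on H^1_0 of an interval of length L, ∫(u')² ≥ (π/L)²∫u² with equality for the first sine mode sin(π(x−x₀)/L) (x₀ the left endpoint), so the inequality holds for all u iff (1−α)(π/L)² ≥ α − c, i.e. α ≤ ((π/L)² + c)/((π/L)² + 1) = (1 + c(L/π)²)/(1 + (L/π)²). (Direct route, valid since c ≤ 0: Poincaré gives c∫u² ≥ c(L/π)²∫(u')², so a(u,u) ≥ (1 + c(L/π)²)∫(u')², while ||u||_{H^1}² ≤ (1 + (L/π)²)∫(u')²; dividing yields the same α.) With (π/L)² = 9*π^2/16 and c = -23/12, the largest admissible constant is α = ((π/L)² + c)/((π/L)² + 1).
Simplifying, α = (-92 + 27*π^2)/(3*(16 + 9*π^2)).


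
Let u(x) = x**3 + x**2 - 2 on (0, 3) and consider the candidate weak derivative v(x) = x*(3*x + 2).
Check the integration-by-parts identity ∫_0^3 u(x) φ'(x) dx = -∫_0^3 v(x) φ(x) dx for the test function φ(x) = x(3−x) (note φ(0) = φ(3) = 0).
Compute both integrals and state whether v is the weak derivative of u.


LHS = -999/20, RHS = -999/20. Yes, v = u' weakly.

u(x) = x**3 + x**2 - 2, classical derivative u'(x) = 3*x**2 + 2*x.
φ(x) = x(3−x), so φ'(x) = 3 - 2*x.
Note φ(0) = φ(3) = 0, so the boundary term u·φ vanishes.
LHS = ∫_0^3 u(x) φ'(x) dx = ∫_0^3 (-2*x^4 + x^3 + 3*x^2 + 4*x - 6) dx. Term by term:
  ∫_0^3 -2*x^4 dx = -486/5;  ∫_0^3 x^3 dx = 81/4;  ∫_0^3 3*x^2 dx = 27;
  ∫_0^3 4*x dx = 18;  ∫_0^3 -6 dx = -18.
Sum: -486/5 + 81/4 + 27 + 18 − 18 = -999/20.
So LHS = -999/20.
∫_0^3 v(x) φ(x) dx = ∫_0^3 (-3*x^4 + 7*x^3 + 6*x^2) dx. Term by term:
  ∫_0^3 -3*x^4 dx = -729/5;  ∫_0^3 7*x^3 dx = 567/4;  ∫_0^3 6*x^2 dx = 54.
Sum: -729/5 + 567/4 + 54 = 999/20.
So RHS = -∫_0^3 v(x) φ(x) dx = -999/20.
LHS = RHS, so the identity holds for this test φ.
Moreover u is smooth here and v(x) = u'(x) = 3*x**2 + 2*x pointwise, so the identity holds for every test function. Hence v is the weak derivative of u.


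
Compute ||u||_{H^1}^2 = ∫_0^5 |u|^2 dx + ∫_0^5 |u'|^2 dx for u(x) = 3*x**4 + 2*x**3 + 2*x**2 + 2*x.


||u||_{H^1}^2 = 204126865/42

The H^1 norm (squared) on an interval (0, L) is
  ||u||_{H^1}^2 = ∫_0^L u(x)^2 dx + ∫_0^L u'(x)^2 dx.
Compute u'(x) = 12*x**3 + 6*x**2 + 4*x + 2.
Then u(x)^2 = 9*x**8 + 12*x**7 + 16*x**6 + 20*x**5 + 12*x**4 + 8*x**3 + 4*x**2 and u'(x)^2 = 144*x**6 + 144*x**5 + 132*x**4 + 96*x**3 + 40*x**2 + 16*x + 4.
Integrate each monomial from 0 to 5 using ∫_0^5 c·x^n dx = c·5^(n+1)/(n+1):
  ∫_0^5 u(x)^2 dx = ∫_0^5 (9*x^8 + 12*x^7 + 16*x^6 + 20*x^5 + 12*x^4 + 8*x^3 + 4*x^2) dx. Term by term:
    ∫_0^5 9*x^8 dx = 1953125;  ∫_0^5 12*x^7 dx = 1171875/2;  ∫_0^5 16*x^6 dx = 1250000/7;
    ∫_0^5 20*x^5 dx = 156250/3;  ∫_0^5 12*x^4 dx = 7500;  ∫_0^5 8*x^3 dx = 1250;
    ∫_0^5 4*x^2 dx = 500/3.
  Sum: 1953125 + 1171875/2 + 1250000/7 + 156250/3 + 7500 + 1250 + 500/3 = 38900875/14.
  ∫_0^5 u'(x)^2 dx = ∫_0^5 (144*x^6 + 144*x^5 + 132*x^4 + 96*x^3 + 40*x^2 + 16*x + 4) dx. Term by term:
    ∫_0^5 144*x^6 dx = 11250000/7;  ∫_0^5 144*x^5 dx = 375000;  ∫_0^5 132*x^4 dx = 82500;
    ∫_0^5 96*x^3 dx = 15000;  ∫_0^5 40*x^2 dx = 5000/3;  ∫_0^5 16*x dx = 200;
    ∫_0^5 4 dx = 20.
  Sum: 11250000/7 + 375000 + 82500 + 15000 + 5000/3 + 200 + 20 = 43712120/21.
Adding: ||u||_{H^1}^2 = 38900875/14 + 43712120/21 = 204126865/42.


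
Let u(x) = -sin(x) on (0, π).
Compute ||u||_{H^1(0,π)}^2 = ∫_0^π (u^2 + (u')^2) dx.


||u||_{H^1(0,π)}^2 = π

u'(x) = -cos(x).
Expand u² and (u')² and integrate term by term on (0, π), using: for integers n ≥ 1, ∫_0^π sin²(nx) dx = ∫_0^π cos²(nx) dx = π/2; for n ≠ n', ∫_0^π sin(nx)sin(n'x) dx = ∫_0^π cos(nx)cos(n'x) dx = 0; and by product-to-sum, ∫_0^π sin(nx)cos(n'x) dx = ½∫_0^π [sin((n+n')x) + sin((n−n')x)] dx, which is 0 when n+n' is even and 2n/(n²−n'²) when n+n' is odd (it need not vanish on (0, π)).
  u² squared terms: (-1)²·∫sin(x)² dx = 1·π/2 = π/2.
  So ∫_0^π u² dx = π/2.
  (u')² squared terms: (-1)²·∫cos(x)² dx = 1·π/2 = π/2.
  So ∫_0^π (u')² dx = π/2.
||u||_{H^1}^2 = (π/2) + (π/2) = π.


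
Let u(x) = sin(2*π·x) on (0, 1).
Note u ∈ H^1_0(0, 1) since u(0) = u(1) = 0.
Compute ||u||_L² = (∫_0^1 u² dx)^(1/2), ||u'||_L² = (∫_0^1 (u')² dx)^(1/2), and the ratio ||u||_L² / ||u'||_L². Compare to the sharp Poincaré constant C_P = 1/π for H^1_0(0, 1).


||u||_L² / ||u'||_L² = 1/(2*π) < C_P = 1/π.

u(x) = sin(2*π·x), so u'(x) = 2*π*cos(2*π*x).
Writing u(x) = A·sin(kπx/L) with A = 1 and k = 2, use ∫_0^L sin²(kπx/L) dx = L/2 and ∫_0^L cos²(kπx/L) dx = L/2.
u² = 1·sin²(2*π·x) and (u')² = 4*π^2·cos²(2*π·x), and each of sin², cos² integrates to L/2 = 1/2 over (0, 1).
∫_0^1 u² dx = 1/2, so ||u||_L² = sqrt(2)/2.
∫_0^1 (u')² dx = 2*π^2, so ||u'||_L² = sqrt(2)*π.
Ratio ||u||_L² / ||u'||_L² = 1/(2*π).
Sharp Poincaré constant on H^1_0(0, 1) is C_P = L/π = 1/π, achieved by sin(π·x).
This is the k = 2 harmonic; the ratio L/(kπ) is strictly less than C_P = L/π, consistent with the sharp inequality ||u||_L² ≤ C_P ||u'||_L².


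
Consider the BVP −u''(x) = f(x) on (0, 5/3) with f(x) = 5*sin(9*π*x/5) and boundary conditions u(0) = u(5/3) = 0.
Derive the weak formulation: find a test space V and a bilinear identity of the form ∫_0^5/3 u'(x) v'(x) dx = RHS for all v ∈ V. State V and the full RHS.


V = H^1_0(0, 5/3) (so v(0) = v(5/3) = 0); weak form: ∫_0^5/3 u'v' dx = ∫_0^5/3 (5*sin(9*π*x/5)) v dx for all v ∈ V.

Multiply both sides by a test function v and integrate from 0 to 5/3:
  ∫_0^5/3 −u''(x) v(x) dx = ∫_0^5/3 f(x) v(x) dx.
Integrate the LHS by parts once:
  ∫_0^5/3 −u'' v dx = −[u'(x) v(x)]_0^5/3 + ∫_0^5/3 u'(x) v'(x) dx.
Thus ∫_0^5/3 u'(x) v'(x) dx = ∫_0^5/3 f(x) v(x) dx + [u'(x) v(x)]_0^5/3.
Choose V so that boundary terms are either known or forced to vanish.
u is Dirichlet: u(0) = u(5/3) = 0. Let V = H^1_0(0, 5/3); then v(0) = v(5/3) = 0, and [u' v]_0^5/3 = 0.
Weak formulation: find u (satisfying any essential BC) such that ∫_0^5/3 u'(x) v'(x) dx = ∫_0^5/3 f v dx for all v ∈ V.
Substituting f(x) = 5*sin(9*π*x/5), the right-hand side is ∫_0^5/3 (5*sin(9*π*x/5)) v dx.


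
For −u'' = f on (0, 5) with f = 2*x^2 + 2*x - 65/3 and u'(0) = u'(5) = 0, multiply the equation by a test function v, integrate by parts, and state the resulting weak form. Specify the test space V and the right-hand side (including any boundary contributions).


V = H^1(0, 5) (no boundary constraint on v; u is determined up to an additive constant); weak form: ∫_0^5 u'v' dx = ∫_0^5 (2*x^2 + 2*x - 65/3) v dx for all v ∈ V.

Multiply both sides by a test function v and integrate from 0 to 5:
  ∫_0^5 −u''(x) v(x) dx = ∫_0^5 f(x) v(x) dx.
Integrate the LHS by parts once:
  ∫_0^5 −u'' v dx = −[u'(x) v(x)]_0^5 + ∫_0^5 u'(x) v'(x) dx.
Thus ∫_0^5 u'(x) v'(x) dx = ∫_0^5 f(x) v(x) dx + [u'(x) v(x)]_0^5.
Choose V so that boundary terms are either known or forced to vanish.
u has homogeneous Neumann: u'(0) = u'(5) = 0. So [u' v]_0^5 = 0·v(5) − 0·v(0) = 0 for any v; take V = H^1(0, 5).
Weak formulation: find u (satisfying any essential BC) such that ∫_0^5 u'(x) v'(x) dx = ∫_0^5 f v dx for all v ∈ V (homogeneous Neumann, so boundary terms vanish).
Substituting f(x) = 2*x^2 + 2*x - 65/3, the right-hand side is ∫_0^5 (2*x^2 + 2*x - 65/3) v dx.
Compatibility check (pure Neumann): taking v ≡ 1 ∈ V gives 0 = ∫_0^5 f dx + (0) − (0), i.e. ∫_0^5 f dx must equal u'(0) − u'(5) = 0. Indeed ∫_0^5 (2*x^2 + 2*x - 65/3) dx = 0, so the data are compatible. The solution is then unique only up to an additive constant (fix it e.g. by requiring ∫_0^5 u dx = 0).


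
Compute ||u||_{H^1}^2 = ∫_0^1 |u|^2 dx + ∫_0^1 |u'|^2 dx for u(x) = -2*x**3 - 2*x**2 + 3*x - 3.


||u||_{H^1}^2 = 1768/105

The H^1 norm (squared) on an interval (0, L) is
  ||u||_{H^1}^2 = ∫_0^L u(x)^2 dx + ∫_0^L u'(x)^2 dx.
Compute u'(x) = -6*x**2 - 4*x + 3.
Then u(x)^2 = 4*x**6 + 8*x**5 - 8*x**4 + 21*x**2 - 18*x + 9 and u'(x)^2 = 36*x**4 + 48*x**3 - 20*x**2 - 24*x + 9.
Integrate each monomial from 0 to 1 using ∫_0^1 c·x^n dx = c·1^(n+1)/(n+1):
  ∫_0^1 u(x)^2 dx = ∫_0^1 (4*x^6 + 8*x^5 - 8*x^4 + 21*x^2 - 18*x + 9) dx. Term by term:
    ∫_0^1 4*x^6 dx = 4/7;  ∫_0^1 8*x^5 dx = 4/3;  ∫_0^1 -8*x^4 dx = -8/5;
    ∫_0^1 21*x^2 dx = 7;  ∫_0^1 -18*x dx = -9;  ∫_0^1 9 dx = 9.
  Sum: 4/7 + 4/3 − 8/5 + 7 − 9 + 9 = 767/105.
  ∫_0^1 u'(x)^2 dx = ∫_0^1 (36*x^4 + 48*x^3 - 20*x^2 - 24*x + 9) dx. Term by term:
    ∫_0^1 36*x^4 dx = 36/5;  ∫_0^1 48*x^3 dx = 12;  ∫_0^1 -20*x^2 dx = -20/3;
    ∫_0^1 -24*x dx = -12;  ∫_0^1 9 dx = 9.
  Sum: 36/5 + 12 − 20/3 − 12 + 9 = 143/15.
Adding: ||u||_{H^1}^2 = 767/105 + 143/15 = 1768/105.


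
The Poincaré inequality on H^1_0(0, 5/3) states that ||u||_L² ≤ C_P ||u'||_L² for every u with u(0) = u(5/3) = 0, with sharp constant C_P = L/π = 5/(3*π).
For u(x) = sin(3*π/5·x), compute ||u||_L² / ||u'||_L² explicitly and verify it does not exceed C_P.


||u||_L² / ||u'||_L² = 5/(3*π) = C_P.

u(x) = sin(3*π/5·x), so u'(x) = 3*π*cos(3*π*x/5)/5.
Writing u(x) = A·sin(kπx/L) with A = 1 and k = 1, use ∫_0^L sin²(kπx/L) dx = L/2 and ∫_0^L cos²(kπx/L) dx = L/2.
u² = 1·sin²(3*π/5·x) and (u')² = 9*π^2/25·cos²(3*π/5·x), and each of sin², cos² integrates to L/2 = 5/6 over (0, 5/3).
∫_0^5/3 u² dx = 5/6, so ||u||_L² = sqrt(30)/6.
∫_0^5/3 (u')² dx = 3*π^2/10, so ||u'||_L² = sqrt(30)*π/10.
Ratio ||u||_L² / ||u'||_L² = 5/(3*π).
Sharp Poincaré constant on H^1_0(0, 5/3) is C_P = L/π = 5/(3*π), achieved by sin(3*π/5·x).
This is the k = 1 eigenfunction (up to amplitude), so the ratio equals the sharp Poincaré constant exactly.


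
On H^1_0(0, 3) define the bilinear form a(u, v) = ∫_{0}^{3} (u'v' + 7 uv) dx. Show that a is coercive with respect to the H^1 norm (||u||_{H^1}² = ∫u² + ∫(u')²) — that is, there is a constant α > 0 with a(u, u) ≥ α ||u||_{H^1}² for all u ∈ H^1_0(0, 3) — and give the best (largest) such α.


α = 1

Coercivity of a(·,·) on H^1_0(0, 3) means a(u, u) ≥ α ||u||_{H^1}² for every u ∈ H^1_0.
The interval has length L = 3, and Poincaré/coercivity depend only on L. Here a(u, u) = ∫(u')² + (7)·∫u².
Here c = 7 ≥ 1, so a(u,u) = ∫(u')² + c∫u² ≥ ∫(u')² + ∫u² = ||u||_{H^1}², i.e. α = 1 works. No larger α is possible: a(u,u) ≥ α||u||_{H^1}² means (1−α)∫(u')² ≥ (α−c)∫u², and for the modes u_n = sin(nπ(x−x₀)/L) (x₀ the left endpoint) one has ∫u_n²/∫(u_n')² = (L/(nπ))² → 0, so a(u_n,u_n)/||u_n||_{H^1}² → 1. Hence the optimal constant is α = 1.
Therefore α = 1.


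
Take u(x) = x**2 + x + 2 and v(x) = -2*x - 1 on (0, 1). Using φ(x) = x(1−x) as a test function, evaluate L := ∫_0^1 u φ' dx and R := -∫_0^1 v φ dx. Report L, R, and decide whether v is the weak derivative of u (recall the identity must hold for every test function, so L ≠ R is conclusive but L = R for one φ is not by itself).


LHS = -1/3, RHS = 1/3. No, v is not the weak derivative of u.

u(x) = x**2 + x + 2, classical derivative u'(x) = 2*x + 1.
φ(x) = x(1−x), so φ'(x) = 1 - 2*x.
Note φ(0) = φ(1) = 0, so the boundary term u·φ vanishes.
LHS = ∫_0^1 u(x) φ'(x) dx = ∫_0^1 (-2*x^3 - x^2 - 3*x + 2) dx. Term by term:
  ∫_0^1 -2*x^3 dx = -1/2;  ∫_0^1 -x^2 dx = -1/3;  ∫_0^1 -3*x dx = -3/2;
  ∫_0^1 2 dx = 2.
Sum: -1/2 − 1/3 − 3/2 + 2 = -1/3.
So LHS = -1/3.
∫_0^1 v(x) φ(x) dx = ∫_0^1 (2*x^3 - x^2 - x) dx. Term by term:
  ∫_0^1 2*x^3 dx = 1/2;  ∫_0^1 -x^2 dx = -1/3;  ∫_0^1 -x dx = -1/2.
Sum: 1/2 − 1/3 − 1/2 = -1/3.
So RHS = -∫_0^1 v(x) φ(x) dx = 1/3.
LHS − RHS = -2/3 ≠ 0, so the identity fails.
(For a valid weak derivative the identity must hold for EVERY test function, in particular this one. The failure shows v is NOT the weak derivative of u.)
Correct weak derivative would be u'(x) = 2*x + 1.


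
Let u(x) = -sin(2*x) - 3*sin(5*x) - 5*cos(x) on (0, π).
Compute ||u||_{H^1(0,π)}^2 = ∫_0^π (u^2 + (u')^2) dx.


||u||_{H^1(0,π)}^2 = 80/3 + 289*π/2

u'(x) = 5*sin(x) - 2*cos(2*x) - 15*cos(5*x).
Expand u² and (u')² and integrate term by term on (0, π), using: for integers n ≥ 1, ∫_0^π sin²(nx) dx = ∫_0^π cos²(nx) dx = π/2; for n ≠ n', ∫_0^π sin(nx)sin(n'x) dx = ∫_0^π cos(nx)cos(n'x) dx = 0; and by product-to-sum, ∫_0^π sin(nx)cos(n'x) dx = ½∫_0^π [sin((n+n')x) + sin((n−n')x)] dx, which is 0 when n+n' is even and 2n/(n²−n'²) when n+n' is odd (it need not vanish on (0, π)).
  u² squared terms: (-1)²·∫sin(2x)² dx = 1·π/2 = π/2;  (-5)²·∫cos(x)² dx = 25·π/2 = 25*π/2;  (-3)²·∫sin(5x)² dx = 9·π/2 = 9*π/2.
  u² cross terms: 2·(-1)·(-5)·∫sin(2x)·cos(x) dx = 10·(4/3) = 40/3;  2·(-1)·(-3)·∫sin(2x)·sin(5x) dx = 6·(0) = 0;  2·(-5)·(-3)·∫cos(x)·sin(5x) dx = 30·(0) = 0.
  So ∫_0^π u² dx = π/2 + 25*π/2 + 9*π/2 + 40/3 + 0 + 0 = 40/3 + 35*π/2.
  (u')² squared terms: (-15)²·∫cos(5x)² dx = 225·π/2 = 225*π/2;  (-2)²·∫cos(2x)² dx = 4·π/2 = 2*π;  (5)²·∫sin(x)² dx = 25·π/2 = 25*π/2.
  (u')² cross terms: 2·(-15)·(-2)·∫cos(5x)·cos(2x) dx = 60·(0) = 0;  2·(-15)·(5)·∫cos(5x)·sin(x) dx = -150·(0) = 0;  2·(-2)·(5)·∫cos(2x)·sin(x) dx = -20·(-2/3) = 40/3.
  So ∫_0^π (u')² dx = 225*π/2 + 2*π + 25*π/2 + 0 + 0 + 40/3 = 40/3 + 127*π.
||u||_{H^1}^2 = (40/3 + 35*π/2) + (40/3 + 127*π) = 80/3 + 289*π/2.


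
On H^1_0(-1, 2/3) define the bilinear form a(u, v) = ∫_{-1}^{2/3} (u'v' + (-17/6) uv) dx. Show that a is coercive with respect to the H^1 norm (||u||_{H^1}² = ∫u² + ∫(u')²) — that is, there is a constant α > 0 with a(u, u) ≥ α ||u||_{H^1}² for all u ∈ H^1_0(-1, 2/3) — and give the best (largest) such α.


α = (-425 + 54*π^2)/(6*(25 + 9*π^2))

Coercivity of a(·,·) on H^1_0(-1, 2/3) means a(u, u) ≥ α ||u||_{H^1}² for every u ∈ H^1_0.
The interval has length L = 5/3, and Poincaré/coercivity depend only on L. Here a(u, u) = ∫(u')² + (-17/6)·∫u².
Here c = -17/6 < 0 with |c| < (π/L)² = 9*π^2/25, so coercivity still holds. The condition a(u,u) ≥ α||u||_{H^1}² reads (1−α)∫(u')² ≥ (α−c)∫u². Any admissible α is ≤ 1 (rapidly oscillating u have ∫u²/∫(u')² → 0), and α = 1 would force 0 ≥ (1−c)∫u², impossible since c < 1; so 1−α > 0. By the sharp Poincaré inequality on H^1_0 of an interval of length L, ∫(u')² ≥ (π/L)²∫u² with equality for the first sine mode sin(π(x−x₀)/L) (x₀ the left endpoint), so the inequality holds for all u iff (1−α)(π/L)² ≥ α − c, i.e. α ≤ ((π/L)² + c)/((π/L)² + 1) = (1 + c(L/π)²)/(1 + (L/π)²). (Direct route, valid since c ≤ 0: Poincaré gives c∫u² ≥ c(L/π)²∫(u')², so a(u,u) ≥ (1 + c(L/π)²)∫(u')², while ||u||_{H^1}² ≤ (1 + (L/π)²)∫(u')²; dividing yields the same α.) With (π/L)² = 9*π^2/25 and c = -17/6, the largest admissible constant is α = ((π/L)² + c)/((π/L)² + 1).
Simplifying, α = (-425 + 54*π^2)/(6*(25 + 9*π^2)).


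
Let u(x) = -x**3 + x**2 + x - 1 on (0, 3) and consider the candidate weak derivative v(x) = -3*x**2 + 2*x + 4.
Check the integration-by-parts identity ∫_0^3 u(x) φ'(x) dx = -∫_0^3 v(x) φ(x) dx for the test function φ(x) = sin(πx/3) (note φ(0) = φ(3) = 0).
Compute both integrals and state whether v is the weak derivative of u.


LHS = -324/π^3 + 57/π, RHS = -324/π^3 + 39/π. No, v is not the weak derivative of u.

u(x) = -x**3 + x**2 + x - 1, classical derivative u'(x) = -3*x**2 + 2*x + 1.
φ(x) = sin(πx/3), so φ'(x) = π*cos(π*x/3)/3.
Note φ(0) = φ(3) = 0, so the boundary term u·φ vanishes.
LHS = ∫_0^3 u(x) φ'(x) dx = ∫_0^3 (-π*x^3*cos(π*x/3)/3 + π*x^2*cos(π*x/3)/3 + π*x*cos(π*x/3)/3 - π*cos(π*x/3)/3) dx. Term by term:
  ∫_0^3 -π*cos(π*x/3)/3 dx = 0;  ∫_0^3 -π*x^3*cos(π*x/3)/3 dx = -324/π^3 + 81/π;  ∫_0^3 π*x*cos(π*x/3)/3 dx = -6/π;
  ∫_0^3 π*x^2*cos(π*x/3)/3 dx = -18/π.
Sum: 0 + -324/π^3 + 81/π − 6/π − 18/π = -324/π^3 + 57/π.
So LHS = -324/π^3 + 57/π.
∫_0^3 v(x) φ(x) dx = ∫_0^3 (-3*x^2*sin(π*x/3) + 2*x*sin(π*x/3) + 4*sin(π*x/3)) dx. Term by term:
  ∫_0^3 4*sin(π*x/3) dx = 24/π;  ∫_0^3 -3*x^2*sin(π*x/3) dx = -81/π + 324/π^3;  ∫_0^3 2*x*sin(π*x/3) dx = 18/π.
Sum: 24/π + -81/π + 324/π^3 + 18/π = -39/π + 324/π^3.
So RHS = -∫_0^3 v(x) φ(x) dx = -324/π^3 + 39/π.
LHS − RHS = 18/π ≠ 0, so the identity fails.
(For a valid weak derivative the identity must hold for EVERY test function, in particular this one. The failure shows v is NOT the weak derivative of u.)
Correct weak derivative would be u'(x) = -3*x**2 + 2*x + 1.


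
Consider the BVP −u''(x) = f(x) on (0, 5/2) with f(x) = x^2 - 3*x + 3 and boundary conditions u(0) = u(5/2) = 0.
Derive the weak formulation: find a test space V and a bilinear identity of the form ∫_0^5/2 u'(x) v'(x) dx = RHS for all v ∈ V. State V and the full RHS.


V = H^1_0(0, 5/2) (so v(0) = v(5/2) = 0); weak form: ∫_0^5/2 u'v' dx = ∫_0^5/2 (x^2 - 3*x + 3) v dx for all v ∈ V.

Multiply both sides by a test function v and integrate from 0 to 5/2:
  ∫_0^5/2 −u''(x) v(x) dx = ∫_0^5/2 f(x) v(x) dx.
Integrate the LHS by parts once:
  ∫_0^5/2 −u'' v dx = −[u'(x) v(x)]_0^5/2 + ∫_0^5/2 u'(x) v'(x) dx.
Thus ∫_0^5/2 u'(x) v'(x) dx = ∫_0^5/2 f(x) v(x) dx + [u'(x) v(x)]_0^5/2.
Choose V so that boundary terms are either known or forced to vanish.
u is Dirichlet: u(0) = u(5/2) = 0. Let V = H^1_0(0, 5/2); then v(0) = v(5/2) = 0, and [u' v]_0^5/2 = 0.
Weak formulation: find u (satisfying any essential BC) such that ∫_0^5/2 u'(x) v'(x) dx = ∫_0^5/2 f v dx for all v ∈ V.
Substituting f(x) = x^2 - 3*x + 3, the right-hand side is ∫_0^5/2 (x^2 - 3*x + 3) v dx.


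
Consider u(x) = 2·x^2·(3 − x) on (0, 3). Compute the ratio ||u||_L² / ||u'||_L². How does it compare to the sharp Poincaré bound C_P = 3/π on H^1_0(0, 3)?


||u||_L² / ||u'||_L² = 3*sqrt(14)/14 < C_P = 3/π.

u(x) = 2·x^2·(3 − x), so u'(x) = 6*x*(2 - x).
u(x) = 2·x^2·(3 − x) vanishes at x = 0 and x = 3, so u ∈ H^1_0(0, 3). Differentiate via the product rule and integrate the resulting polynomials term by term.
  ∫_0^3 u² dx = ∫_0^3 (4*x^6 - 24*x^5 + 36*x^4) dx. Term by term:
    ∫_0^3 4*x^6 dx = 8748/7;  ∫_0^3 -24*x^5 dx = -2916;  ∫_0^3 36*x^4 dx = 8748/5.
  Sum: 8748/7 − 2916 + 8748/5 = 2916/35.
  ∫_0^3 (u')² dx = ∫_0^3 (36*x^4 - 144*x^3 + 144*x^2) dx. Term by term:
    ∫_0^3 36*x^4 dx = 8748/5;  ∫_0^3 -144*x^3 dx = -2916;  ∫_0^3 144*x^2 dx = 1296.
  Sum: 8748/5 − 2916 + 1296 = 648/5.
∫_0^3 u² dx = 2916/35, so ||u||_L² = 54*sqrt(35)/35.
∫_0^3 (u')² dx = 648/5, so ||u'||_L² = 18*sqrt(10)/5.
Ratio ||u||_L² / ||u'||_L² = 3*sqrt(14)/14.
Sharp Poincaré constant on H^1_0(0, 3) is C_P = L/π = 3/π, achieved by sin(π/3·x).
A polynomial bump cannot attain the sharp Poincaré constant (only the first sine eigenfunction does), so the ratio is strictly less than C_P, consistent with ||u||_L² ≤ C_P ||u'||_L².


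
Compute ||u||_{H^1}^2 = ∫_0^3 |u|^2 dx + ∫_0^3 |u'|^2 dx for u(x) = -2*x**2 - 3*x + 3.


||u||_{H^1}^2 = 3177/5

The H^1 norm (squared) on an interval (0, L) is
  ||u||_{H^1}^2 = ∫_0^L u(x)^2 dx + ∫_0^L u'(x)^2 dx.
Compute u'(x) = -4*x - 3.
Then u(x)^2 = 4*x**4 + 12*x**3 - 3*x**2 - 18*x + 9 and u'(x)^2 = 16*x**2 + 24*x + 9.
Integrate each monomial from 0 to 3 using ∫_0^3 c·x^n dx = c·3^(n+1)/(n+1):
  ∫_0^3 u(x)^2 dx = ∫_0^3 (4*x^4 + 12*x^3 - 3*x^2 - 18*x + 9) dx. Term by term:
    ∫_0^3 4*x^4 dx = 972/5;  ∫_0^3 12*x^3 dx = 243;  ∫_0^3 -3*x^2 dx = -27;
    ∫_0^3 -18*x dx = -81;  ∫_0^3 9 dx = 27.
  Sum: 972/5 + 243 − 27 − 81 + 27 = 1782/5.
  ∫_0^3 u'(x)^2 dx = ∫_0^3 (16*x^2 + 24*x + 9) dx. Term by term:
    ∫_0^3 16*x^2 dx = 144;  ∫_0^3 24*x dx = 108;  ∫_0^3 9 dx = 27.
  Sum: 144 + 108 + 27 = 279.
Adding: ||u||_{H^1}^2 = 1782/5 + 279 = 3177/5.


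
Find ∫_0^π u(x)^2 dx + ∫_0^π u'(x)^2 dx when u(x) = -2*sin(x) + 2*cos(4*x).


||u||_{H^1(0,π)}^2 = 272/15 + 38*π

u'(x) = -8*sin(4*x) - 2*cos(x).
Expand u² and (u')² and integrate term by term on (0, π), using: for integers n ≥ 1, ∫_0^π sin²(nx) dx = ∫_0^π cos²(nx) dx = π/2; for n ≠ n', ∫_0^π sin(nx)sin(n'x) dx = ∫_0^π cos(nx)cos(n'x) dx = 0; and by product-to-sum, ∫_0^π sin(nx)cos(n'x) dx = ½∫_0^π [sin((n+n')x) + sin((n−n')x)] dx, which is 0 when n+n' is even and 2n/(n²−n'²) when n+n' is odd (it need not vanish on (0, π)).
  u² squared terms: (-2)²·∫sin(x)² dx = 4·π/2 = 2*π;  (2)²·∫cos(4x)² dx = 4·π/2 = 2*π.
  u² cross terms: 2·(-2)·(2)·∫sin(x)·cos(4x) dx = -8·(-2/15) = 16/15.
  So ∫_0^π u² dx = 2*π + 2*π + 16/15 = 16/15 + 4*π.
  (u')² squared terms: (-8)²·∫sin(4x)² dx = 64·π/2 = 32*π;  (-2)²·∫cos(x)² dx = 4·π/2 = 2*π.
  (u')² cross terms: 2·(-8)·(-2)·∫sin(4x)·cos(x) dx = 32·(8/15) = 256/15.
  So ∫_0^π (u')² dx = 32*π + 2*π + 256/15 = 256/15 + 34*π.
||u||_{H^1}^2 = (16/15 + 4*π) + (256/15 + 34*π) = 272/15 + 38*π.


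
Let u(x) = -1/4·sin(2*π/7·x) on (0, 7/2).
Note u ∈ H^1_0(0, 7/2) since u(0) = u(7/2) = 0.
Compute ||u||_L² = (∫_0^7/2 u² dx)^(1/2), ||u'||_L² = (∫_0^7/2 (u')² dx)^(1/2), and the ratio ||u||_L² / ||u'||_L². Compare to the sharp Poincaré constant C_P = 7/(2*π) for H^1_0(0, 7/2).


||u||_L² / ||u'||_L² = 7/(2*π) = C_P.

u(x) = -1/4·sin(2*π/7·x), so u'(x) = -π*cos(2*π*x/7)/14.
Writing u(x) = A·sin(kπx/L) with A = -1/4 and k = 1, use ∫_0^L sin²(kπx/L) dx = L/2 and ∫_0^L cos²(kπx/L) dx = L/2.
u² = 1/16·sin²(2*π/7·x) and (u')² = π^2/196·cos²(2*π/7·x), and each of sin², cos² integrates to L/2 = 7/4 over (0, 7/2).
∫_0^7/2 u² dx = 7/64, so ||u||_L² = sqrt(7)/8.
∫_0^7/2 (u')² dx = π^2/112, so ||u'||_L² = sqrt(7)*π/28.
Ratio ||u||_L² / ||u'||_L² = 7/(2*π).
Sharp Poincaré constant on H^1_0(0, 7/2) is C_P = L/π = 7/(2*π), achieved by sin(2*π/7·x).
This is the k = 1 eigenfunction (up to amplitude), so the ratio equals the sharp Poincaré constant exactly.


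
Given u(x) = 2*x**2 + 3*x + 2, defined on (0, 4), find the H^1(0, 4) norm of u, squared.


||u||_{H^1}^2 = 13156/5

The H^1 norm (squared) on an interval (0, L) is
  ||u||_{H^1}^2 = ∫_0^L u(x)^2 dx + ∫_0^L u'(x)^2 dx.
Compute u'(x) = 4*x + 3.
Then u(x)^2 = 4*x**4 + 12*x**3 + 17*x**2 + 12*x + 4 and u'(x)^2 = 16*x**2 + 24*x + 9.
Integrate each monomial from 0 to 4 using ∫_0^4 c·x^n dx = c·4^(n+1)/(n+1):
  ∫_0^4 u(x)^2 dx = ∫_0^4 (4*x^4 + 12*x^3 + 17*x^2 + 12*x + 4) dx. Term by term:
    ∫_0^4 4*x^4 dx = 4096/5;  ∫_0^4 12*x^3 dx = 768;  ∫_0^4 17*x^2 dx = 1088/3;
    ∫_0^4 12*x dx = 96;  ∫_0^4 4 dx = 16.
  Sum: 4096/5 + 768 + 1088/3 + 96 + 16 = 30928/15.
  ∫_0^4 u'(x)^2 dx = ∫_0^4 (16*x^2 + 24*x + 9) dx. Term by term:
    ∫_0^4 16*x^2 dx = 1024/3;  ∫_0^4 24*x dx = 192;  ∫_0^4 9 dx = 36.
  Sum: 1024/3 + 192 + 36 = 1708/3.
Adding: ||u||_{H^1}^2 = 30928/15 + 1708/3 = 13156/5.


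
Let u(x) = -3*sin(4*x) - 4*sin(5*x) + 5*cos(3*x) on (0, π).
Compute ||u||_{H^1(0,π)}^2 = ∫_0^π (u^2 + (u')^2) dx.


||u||_{H^1(0,π)}^2 = -2400/7 + 819*π/2

u'(x) = -15*sin(3*x) - 12*cos(4*x) - 20*cos(5*x).
Expand u² and (u')² and integrate term by term on (0, π), using: for integers n ≥ 1, ∫_0^π sin²(nx) dx = ∫_0^π cos²(nx) dx = π/2; for n ≠ n', ∫_0^π sin(nx)sin(n'x) dx = ∫_0^π cos(nx)cos(n'x) dx = 0; and by product-to-sum, ∫_0^π sin(nx)cos(n'x) dx = ½∫_0^π [sin((n+n')x) + sin((n−n')x)] dx, which is 0 when n+n' is even and 2n/(n²−n'²) when n+n' is odd (it need not vanish on (0, π)).
  u² squared terms: (-4)²·∫sin(5x)² dx = 16·π/2 = 8*π;  (-3)²·∫sin(4x)² dx = 9·π/2 = 9*π/2;  (5)²·∫cos(3x)² dx = 25·π/2 = 25*π/2.
  u² cross terms: 2·(-4)·(-3)·∫sin(5x)·sin(4x) dx = 24·(0) = 0;  2·(-4)·(5)·∫sin(5x)·cos(3x) dx = -40·(0) = 0;  2·(-3)·(5)·∫sin(4x)·cos(3x) dx = -30·(8/7) = -240/7.
  So ∫_0^π u² dx = 8*π + 9*π/2 + 25*π/2 + 0 + 0 − 240/7 = -240/7 + 25*π.
  (u')² squared terms: (-20)²·∫cos(5x)² dx = 400·π/2 = 200*π;  (-15)²·∫sin(3x)² dx = 225·π/2 = 225*π/2;  (-12)²·∫cos(4x)² dx = 144·π/2 = 72*π.
  (u')² cross terms: 2·(-20)·(-15)·∫cos(5x)·sin(3x) dx = 600·(0) = 0;  2·(-20)·(-12)·∫cos(5x)·cos(4x) dx = 480·(0) = 0;  2·(-15)·(-12)·∫sin(3x)·cos(4x) dx = 360·(-6/7) = -2160/7.
  So ∫_0^π (u')² dx = 200*π + 225*π/2 + 72*π + 0 + 0 − 2160/7 = -2160/7 + 769*π/2.
||u||_{H^1}^2 = (-240/7 + 25*π) + (-2160/7 + 769*π/2) = -2400/7 + 819*π/2.


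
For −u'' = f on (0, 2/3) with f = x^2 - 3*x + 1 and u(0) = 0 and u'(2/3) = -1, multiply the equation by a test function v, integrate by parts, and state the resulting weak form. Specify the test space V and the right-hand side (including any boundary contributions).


V = {v ∈ H^1(0, 2/3) : v(0) = 0} (test functions vanish at x = 0 where u is specified); weak form: ∫_0^2/3 u'v' dx = ∫_0^2/3 (x^2 - 3*x + 1) v dx − v(2/3) for all v ∈ V.

Multiply both sides by a test function v and integrate from 0 to 2/3:
  ∫_0^2/3 −u''(x) v(x) dx = ∫_0^2/3 f(x) v(x) dx.
Integrate the LHS by parts once:
  ∫_0^2/3 −u'' v dx = −[u'(x) v(x)]_0^2/3 + ∫_0^2/3 u'(x) v'(x) dx.
Thus ∫_0^2/3 u'(x) v'(x) dx = ∫_0^2/3 f(x) v(x) dx + [u'(x) v(x)]_0^2/3.
Choose V so that boundary terms are either known or forced to vanish.
Mixed BC: u(0) = 0 (Dirichlet) and u'(2/3) = -1 (Neumann). Define V = {v ∈ H^1(0, 2/3) : v(0) = 0}. Then [u' v]_0^2/3 = u'(2/3)·v(2/3) − u'(0)·0 = − v(2/3).
Weak formulation: find u (satisfying any essential BC) such that ∫_0^2/3 u'(x) v'(x) dx = ∫_0^2/3 f v dx − v(2/3) for all v ∈ V (Dirichlet at 0 absorbed into V; Neumann datum at x = 2/3 contributes the boundary term).
Substituting f(x) = x^2 - 3*x + 1, the right-hand side is ∫_0^2/3 (x^2 - 3*x + 1) v dx − v(2/3).


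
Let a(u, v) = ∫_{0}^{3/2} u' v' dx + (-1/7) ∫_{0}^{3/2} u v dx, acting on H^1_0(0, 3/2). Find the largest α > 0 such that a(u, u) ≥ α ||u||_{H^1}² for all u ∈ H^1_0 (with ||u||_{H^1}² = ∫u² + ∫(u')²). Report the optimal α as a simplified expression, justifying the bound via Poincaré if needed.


α = (-9 + 28*π^2)/(7*(9 + 4*π^2))

Coercivity of a(·,·) on H^1_0(0, 3/2) means a(u, u) ≥ α ||u||_{H^1}² for every u ∈ H^1_0.
The interval has length L = 3/2, and Poincaré/coercivity depend only on L. Here a(u, u) = ∫(u')² + (-1/7)·∫u².
Here c = -1/7 < 0 with |c| < (π/L)² = 4*π^2/9, so coercivity still holds. The condition a(u,u) ≥ α||u||_{H^1}² reads (1−α)∫(u')² ≥ (α−c)∫u². Any admissible α is ≤ 1 (rapidly oscillating u have ∫u²/∫(u')² → 0), and α = 1 would force 0 ≥ (1−c)∫u², impossible since c < 1; so 1−α > 0. By the sharp Poincaré inequality on H^1_0 of an interval of length L, ∫(u')² ≥ (π/L)²∫u² with equality for the first sine mode sin(π(x−x₀)/L) (x₀ the left endpoint), so the inequality holds for all u iff (1−α)(π/L)² ≥ α − c, i.e. α ≤ ((π/L)² + c)/((π/L)² + 1) = (1 + c(L/π)²)/(1 + (L/π)²). (Direct route, valid since c ≤ 0: Poincaré gives c∫u² ≥ c(L/π)²∫(u')², so a(u,u) ≥ (1 + c(L/π)²)∫(u')², while ||u||_{H^1}² ≤ (1 + (L/π)²)∫(u')²; dividing yields the same α.) With (π/L)² = 4*π^2/9 and c = -1/7, the largest admissible constant is α = ((π/L)² + c)/((π/L)² + 1).
Simplifying, α = (-9 + 28*π^2)/(7*(9 + 4*π^2)).


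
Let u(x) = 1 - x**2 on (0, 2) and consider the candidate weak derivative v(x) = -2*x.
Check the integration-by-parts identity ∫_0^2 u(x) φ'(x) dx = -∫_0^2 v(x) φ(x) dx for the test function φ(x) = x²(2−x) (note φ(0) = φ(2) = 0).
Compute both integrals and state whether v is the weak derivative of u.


LHS = 16/5, RHS = 16/5. Yes, v = u' weakly.

u(x) = 1 - x**2, classical derivative u'(x) = -2*x.
φ(x) = x²(2−x), so φ'(x) = x*(4 - 3*x).
Note φ(0) = φ(2) = 0, so the boundary term u·φ vanishes.
LHS = ∫_0^2 u(x) φ'(x) dx = ∫_0^2 (3*x^4 - 4*x^3 - 3*x^2 + 4*x) dx. Term by term:
  ∫_0^2 3*x^4 dx = 96/5;  ∫_0^2 -4*x^3 dx = -16;  ∫_0^2 -3*x^2 dx = -8;
  ∫_0^2 4*x dx = 8.
Sum: 96/5 − 16 − 8 + 8 = 16/5.
So LHS = 16/5.
∫_0^2 v(x) φ(x) dx = ∫_0^2 (2*x^4 - 4*x^3) dx. Term by term:
  ∫_0^2 2*x^4 dx = 64/5;  ∫_0^2 -4*x^3 dx = -16.
Sum: 64/5 − 16 = -16/5.
So RHS = -∫_0^2 v(x) φ(x) dx = 16/5.
LHS = RHS, so the identity holds for this test φ.
Moreover u is smooth here and v(x) = u'(x) = -2*x pointwise, so the identity holds for every test function. Hence v is the weak derivative of u.


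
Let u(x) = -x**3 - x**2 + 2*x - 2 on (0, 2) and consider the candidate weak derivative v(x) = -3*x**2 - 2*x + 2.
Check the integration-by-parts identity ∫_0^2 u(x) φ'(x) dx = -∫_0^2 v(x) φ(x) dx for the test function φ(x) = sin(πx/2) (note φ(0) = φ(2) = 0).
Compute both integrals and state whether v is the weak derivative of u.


LHS = -96/π^3 + 24/π, RHS = -96/π^3 + 24/π. Yes, v = u' weakly.

u(x) = -x**3 - x**2 + 2*x - 2, classical derivative u'(x) = -3*x**2 - 2*x + 2.
φ(x) = sin(πx/2), so φ'(x) = π*cos(π*x/2)/2.
Note φ(0) = φ(2) = 0, so the boundary term u·φ vanishes.
LHS = ∫_0^2 u(x) φ'(x) dx = ∫_0^2 (-π*x^3*cos(π*x/2)/2 - π*x^2*cos(π*x/2)/2 + π*x*cos(π*x/2) - π*cos(π*x/2)) dx. Term by term:
  ∫_0^2 -π*cos(π*x/2) dx = 0;  ∫_0^2 π*x*cos(π*x/2) dx = -8/π;  ∫_0^2 -π*x^2*cos(π*x/2)/2 dx = 8/π;
  ∫_0^2 -π*x^3*cos(π*x/2)/2 dx = -96/π^3 + 24/π.
Sum: 0 − 8/π + 8/π + -96/π^3 + 24/π = -96/π^3 + 24/π.
So LHS = -96/π^3 + 24/π.
∫_0^2 v(x) φ(x) dx = ∫_0^2 (-3*x^2*sin(π*x/2) - 2*x*sin(π*x/2) + 2*sin(π*x/2)) dx. Term by term:
  ∫_0^2 2*sin(π*x/2) dx = 8/π;  ∫_0^2 -3*x^2*sin(π*x/2) dx = -24/π + 96/π^3;  ∫_0^2 -2*x*sin(π*x/2) dx = -8/π.
Sum: 8/π + -24/π + 96/π^3 − 8/π = -24/π + 96/π^3.
So RHS = -∫_0^2 v(x) φ(x) dx = -96/π^3 + 24/π.
LHS = RHS, so the identity holds for this test φ.
Moreover u is smooth here and v(x) = u'(x) = -3*x**2 - 2*x + 2 pointwise, so the identity holds for every test function. Hence v is the weak derivative of u.


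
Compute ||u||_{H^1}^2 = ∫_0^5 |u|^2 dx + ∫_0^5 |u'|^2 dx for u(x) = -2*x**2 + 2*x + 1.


||u||_{H^1}^2 = 5375/3

The H^1 norm (squared) on an interval (0, L) is
  ||u||_{H^1}^2 = ∫_0^L u(x)^2 dx + ∫_0^L u'(x)^2 dx.
Compute u'(x) = 2 - 4*x.
Then u(x)^2 = 4*x**4 - 8*x**3 + 4*x + 1 and u'(x)^2 = 16*x**2 - 16*x + 4.
Integrate each monomial from 0 to 5 using ∫_0^5 c·x^n dx = c·5^(n+1)/(n+1):
  ∫_0^5 u(x)^2 dx = ∫_0^5 (4*x^4 - 8*x^3 + 4*x + 1) dx. Term by term:
    ∫_0^5 4*x^4 dx = 2500;  ∫_0^5 -8*x^3 dx = -1250;  ∫_0^5 4*x dx = 50;
    ∫_0^5 1 dx = 5.
  Sum: 2500 − 1250 + 50 + 5 = 1305.
  ∫_0^5 u'(x)^2 dx = ∫_0^5 (16*x^2 - 16*x + 4) dx. Term by term:
    ∫_0^5 16*x^2 dx = 2000/3;  ∫_0^5 -16*x dx = -200;  ∫_0^5 4 dx = 20.
  Sum: 2000/3 − 200 + 20 = 1460/3.
Adding: ||u||_{H^1}^2 = 1305 + 1460/3 = 5375/3.


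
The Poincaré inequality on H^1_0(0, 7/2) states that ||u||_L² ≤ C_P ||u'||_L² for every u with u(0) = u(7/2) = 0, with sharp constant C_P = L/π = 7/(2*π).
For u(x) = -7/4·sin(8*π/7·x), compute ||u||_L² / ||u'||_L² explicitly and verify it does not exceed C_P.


||u||_L² / ||u'||_L² = 7/(8*π) < C_P = 7/(2*π).

u(x) = -7/4·sin(8*π/7·x), so u'(x) = -2*π*cos(8*π*x/7).
Writing u(x) = A·sin(kπx/L) with A = -7/4 and k = 4, use ∫_0^L sin²(kπx/L) dx = L/2 and ∫_0^L cos²(kπx/L) dx = L/2.
u² = 49/16·sin²(8*π/7·x) and (u')² = 4*π^2·cos²(8*π/7·x), and each of sin², cos² integrates to L/2 = 7/4 over (0, 7/2).
∫_0^7/2 u² dx = 343/64, so ||u||_L² = 7*sqrt(7)/8.
∫_0^7/2 (u')² dx = 7*π^2, so ||u'||_L² = sqrt(7)*π.
Ratio ||u||_L² / ||u'||_L² = 7/(8*π).
Sharp Poincaré constant on H^1_0(0, 7/2) is C_P = L/π = 7/(2*π), achieved by sin(2*π/7·x).
This is the k = 4 harmonic; the ratio L/(kπ) is strictly less than C_P = L/π, consistent with the sharp inequality ||u||_L² ≤ C_P ||u'||_L².


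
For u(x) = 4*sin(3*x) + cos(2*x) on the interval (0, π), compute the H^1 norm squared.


||u||_{H^1(0,π)}^2 = 48 + 165*π/2

u'(x) = -2*sin(2*x) + 12*cos(3*x).
Expand u² and (u')² and integrate term by term on (0, π), using: for integers n ≥ 1, ∫_0^π sin²(nx) dx = ∫_0^π cos²(nx) dx = π/2; for n ≠ n', ∫_0^π sin(nx)sin(n'x) dx = ∫_0^π cos(nx)cos(n'x) dx = 0; and by product-to-sum, ∫_0^π sin(nx)cos(n'x) dx = ½∫_0^π [sin((n+n')x) + sin((n−n')x)] dx, which is 0 when n+n' is even and 2n/(n²−n'²) when n+n' is odd (it need not vanish on (0, π)).
  u² squared terms: (4)²·∫sin(3x)² dx = 16·π/2 = 8*π;  (1)²·∫cos(2x)² dx = 1·π/2 = π/2.
  u² cross terms: 2·(4)·(1)·∫sin(3x)·cos(2x) dx = 8·(6/5) = 48/5.
  So ∫_0^π u² dx = 8*π + π/2 + 48/5 = 48/5 + 17*π/2.
  (u')² squared terms: (-2)²·∫sin(2x)² dx = 4·π/2 = 2*π;  (12)²·∫cos(3x)² dx = 144·π/2 = 72*π.
  (u')² cross terms: 2·(-2)·(12)·∫sin(2x)·cos(3x) dx = -48·(-4/5) = 192/5.
  So ∫_0^π (u')² dx = 2*π + 72*π + 192/5 = 192/5 + 74*π.
||u||_{H^1}^2 = (48/5 + 17*π/2) + (192/5 + 74*π) = 48 + 165*π/2.


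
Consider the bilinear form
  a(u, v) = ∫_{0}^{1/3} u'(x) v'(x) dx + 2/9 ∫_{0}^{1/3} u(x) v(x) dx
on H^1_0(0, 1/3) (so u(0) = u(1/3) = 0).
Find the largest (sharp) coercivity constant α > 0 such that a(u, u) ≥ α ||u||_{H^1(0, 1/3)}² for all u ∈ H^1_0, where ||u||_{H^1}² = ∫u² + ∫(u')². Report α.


α = (2 + 81*π^2)/(9*(1 + 9*π^2))

Coercivity of a(·,·) on H^1_0(0, 1/3) means a(u, u) ≥ α ||u||_{H^1}² for every u ∈ H^1_0.
The interval has length L = 1/3, and Poincaré/coercivity depend only on L. Here a(u, u) = ∫(u')² + (2/9)·∫u².
Here 0 < c = 2/9 < 1. The condition a(u,u) ≥ α||u||_{H^1}² reads (1−α)∫(u')² ≥ (α−c)∫u². Any admissible α is ≤ 1 (rapidly oscillating u have ∫u²/∫(u')² → 0), and α = 1 would force 0 ≥ (1−c)∫u², impossible since c < 1; so 1−α > 0. By the sharp Poincaré inequality on H^1_0 of an interval of length L, ∫(u')² ≥ (π/L)²∫u² with equality for the first sine mode sin(π(x−x₀)/L) (x₀ the left endpoint), so the inequality holds for all u iff (1−α)(π/L)² ≥ α − c, i.e. α ≤ ((π/L)² + c)/((π/L)² + 1) = (1 + c(L/π)²)/(1 + (L/π)²). With (π/L)² = 9*π^2 and c = 2/9, the largest admissible constant is α = ((π/L)² + c)/((π/L)² + 1).
Simplifying, α = (2 + 81*π^2)/(9*(1 + 9*π^2)).


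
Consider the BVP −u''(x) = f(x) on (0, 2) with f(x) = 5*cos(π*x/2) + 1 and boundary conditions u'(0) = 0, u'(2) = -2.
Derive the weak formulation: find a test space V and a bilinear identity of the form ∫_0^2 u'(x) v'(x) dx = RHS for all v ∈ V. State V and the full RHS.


V = H^1(0, 2) (v unrestricted at boundary; u is determined up to an additive constant); weak form: ∫_0^2 u'v' dx = ∫_0^2 (5*cos(π*x/2) + 1) v dx − 2·v(2) for all v ∈ V.

Multiply both sides by a test function v and integrate from 0 to 2:
  ∫_0^2 −u''(x) v(x) dx = ∫_0^2 f(x) v(x) dx.
Integrate the LHS by parts once:
  ∫_0^2 −u'' v dx = −[u'(x) v(x)]_0^2 + ∫_0^2 u'(x) v'(x) dx.
Thus ∫_0^2 u'(x) v'(x) dx = ∫_0^2 f(x) v(x) dx + [u'(x) v(x)]_0^2.
Choose V so that boundary terms are either known or forced to vanish.
u has inhomogeneous Neumann u'(0) = 0, u'(2) = -2. [u' v]_0^2 = (-2)·v(2) − (0)·v(0) = − 2·v(2). Take V = H^1(0, 2); boundary term becomes part of RHS.
Weak formulation: find u (satisfying any essential BC) such that ∫_0^2 u'(x) v'(x) dx = ∫_0^2 f v dx − 2·v(2) for all v ∈ V (Neumann data are natural BCs: they enter the RHS as boundary terms).
Substituting f(x) = 5*cos(π*x/2) + 1, the right-hand side is ∫_0^2 (5*cos(π*x/2) + 1) v dx − 2·v(2).
Compatibility check (pure Neumann): taking v ≡ 1 ∈ V gives 0 = ∫_0^2 f dx + (-2) − (0), i.e. ∫_0^2 f dx must equal u'(0) − u'(2) = 2. Indeed ∫_0^2 (5*cos(π*x/2) + 1) dx = 2, so the data are compatible. The solution is then unique only up to an additive constant (fix it e.g. by requiring ∫_0^2 u dx = 0).


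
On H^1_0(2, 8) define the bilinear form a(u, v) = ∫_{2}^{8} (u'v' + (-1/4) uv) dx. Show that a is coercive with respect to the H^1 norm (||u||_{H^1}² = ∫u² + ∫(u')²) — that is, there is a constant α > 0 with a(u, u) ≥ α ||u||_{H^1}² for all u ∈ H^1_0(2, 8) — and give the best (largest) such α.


α = (-9 + π^2)/(π^2 + 36)

Coercivity of a(·,·) on H^1_0(2, 8) means a(u, u) ≥ α ||u||_{H^1}² for every u ∈ H^1_0.
The interval has length L = 6, and Poincaré/coercivity depend only on L. Here a(u, u) = ∫(u')² + (-1/4)·∫u².
Here c = -1/4 < 0 with |c| < (π/L)² = π^2/36, so coercivity still holds. The condition a(u,u) ≥ α||u||_{H^1}² reads (1−α)∫(u')² ≥ (α−c)∫u². Any admissible α is ≤ 1 (rapidly oscillating u have ∫u²/∫(u')² → 0), and α = 1 would force 0 ≥ (1−c)∫u², impossible since c < 1; so 1−α > 0. By the sharp Poincaré inequality on H^1_0 of an interval of length L, ∫(u')² ≥ (π/L)²∫u² with equality for the first sine mode sin(π(x−x₀)/L) (x₀ the left endpoint), so the inequality holds for all u iff (1−α)(π/L)² ≥ α − c, i.e. α ≤ ((π/L)² + c)/((π/L)² + 1) = (1 + c(L/π)²)/(1 + (L/π)²). (Direct route, valid since c ≤ 0: Poincaré gives c∫u² ≥ c(L/π)²∫(u')², so a(u,u) ≥ (1 + c(L/π)²)∫(u')², while ||u||_{H^1}² ≤ (1 + (L/π)²)∫(u')²; dividing yields the same α.) With (π/L)² = π^2/36 and c = -1/4, the largest admissible constant is α = ((π/L)² + c)/((π/L)² + 1).
Simplifying, α = (-9 + π^2)/(π^2 + 36).


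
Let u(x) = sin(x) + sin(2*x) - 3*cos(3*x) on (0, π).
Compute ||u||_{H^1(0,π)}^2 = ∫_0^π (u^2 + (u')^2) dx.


||u||_{H^1(0,π)}^2 = 48 + 97*π/2

u'(x) = 9*sin(3*x) + cos(x) + 2*cos(2*x).
Expand u² and (u')² and integrate term by term on (0, π), using: for integers n ≥ 1, ∫_0^π sin²(nx) dx = ∫_0^π cos²(nx) dx = π/2; for n ≠ n', ∫_0^π sin(nx)sin(n'x) dx = ∫_0^π cos(nx)cos(n'x) dx = 0; and by product-to-sum, ∫_0^π sin(nx)cos(n'x) dx = ½∫_0^π [sin((n+n')x) + sin((n−n')x)] dx, which is 0 when n+n' is even and 2n/(n²−n'²) when n+n' is odd (it need not vanish on (0, π)).
  u² squared terms: (-3)²·∫cos(3x)² dx = 9·π/2 = 9*π/2;  (1)²·∫sin(x)² dx = 1·π/2 = π/2;  (1)²·∫sin(2x)² dx = 1·π/2 = π/2.
  u² cross terms: 2·(-3)·(1)·∫cos(3x)·sin(x) dx = -6·(0) = 0;  2·(-3)·(1)·∫cos(3x)·sin(2x) dx = -6·(-4/5) = 24/5;  2·(1)·(1)·∫sin(x)·sin(2x) dx = 2·(0) = 0.
  So ∫_0^π u² dx = 9*π/2 + π/2 + π/2 + 0 + 24/5 + 0 = 24/5 + 11*π/2.
  (u')² squared terms: (2)²·∫cos(2x)² dx = 4·π/2 = 2*π;  (9)²·∫sin(3x)² dx = 81·π/2 = 81*π/2;  (1)²·∫cos(x)² dx = 1·π/2 = π/2.
  (u')² cross terms: 2·(2)·(9)·∫cos(2x)·sin(3x) dx = 36·(6/5) = 216/5;  2·(2)·(1)·∫cos(2x)·cos(x) dx = 4·(0) = 0;  2·(9)·(1)·∫sin(3x)·cos(x) dx = 18·(0) = 0.
  So ∫_0^π (u')² dx = 2*π + 81*π/2 + π/2 + 216/5 + 0 + 0 = 216/5 + 43*π.
||u||_{H^1}^2 = (24/5 + 11*π/2) + (216/5 + 43*π) = 48 + 97*π/2.
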